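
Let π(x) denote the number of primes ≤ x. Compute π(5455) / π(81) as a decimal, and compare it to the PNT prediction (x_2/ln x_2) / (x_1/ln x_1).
π(5455)/π(81) = 721/22 ≈ 32.7727;  PNT prediction ≈ 34.3953.

π(81) = 22 and π(5455) = 721, so π(5455)/π(81) ≈ 32.7727. The PNT-predicted ratio is (5455/ln(5455)) / (81/ln(81)) ≈ 34.3953. The two agree to within a few percent, as expected.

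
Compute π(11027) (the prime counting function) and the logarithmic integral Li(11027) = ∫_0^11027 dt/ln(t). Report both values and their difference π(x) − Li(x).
π(11027) = 1337;  Li(11027) ≈ 1357.05;  π(x) − Li(x) ≈ -20.05.

Direct count of primes ≤ 11027 gives π(11027) = 1337. Numerical evaluation of the logarithmic integral gives Li(11027) ≈ 1357.05. The difference π(x) − Li(x) ≈ -20.05 is typically negative for small/moderate x (Li(x) overestimates), though Littlewood's theorem shows this sign changes infinitely often.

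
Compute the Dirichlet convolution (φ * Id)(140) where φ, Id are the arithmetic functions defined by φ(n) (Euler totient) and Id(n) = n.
(φ * Id)(140) = 936

Divisors of 140: [1, 2, 4, 5, 7, 10, 14, 20, 28, 35, 70, 140]. For each d | 140:
  d = 1: φ(1) · Id(140/1) = 1 · 140 = 140
  d = 2: φ(2) · Id(140/2) = 1 · 70 = 70
  d = 4: φ(4) · Id(140/4) = 2 · 35 = 70
  d = 5: φ(5) · Id(140/5) = 4 · 28 = 112
  d = 7: φ(7) · Id(140/7) = 6 · 20 = 120
  d = 10: φ(10) · Id(140/10) = 4 · 14 = 56
  d = 14: φ(14) · Id(140/14) = 6 · 10 = 60
  d = 20: φ(20) · Id(140/20) = 8 · 7 = 56
  d = 28: φ(28) · Id(140/28) = 12 · 5 = 60
  d = 35: φ(35) · Id(140/35) = 24 · 4 = 96
  d = 70: φ(70) · Id(140/70) = 24 · 2 = 48
  d = 140: φ(140) · Id(140/140) = 48 · 1 = 48
Summing: (φ * Id)(140) = 140 + 70 + 70 + 112 + 120 + 56 + 60 + 56 + 60 + 96 + 48 + 48 = 936.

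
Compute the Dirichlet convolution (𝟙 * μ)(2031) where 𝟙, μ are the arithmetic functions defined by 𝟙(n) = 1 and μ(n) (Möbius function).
(𝟙 * μ)(2031) = 0

Divisors of 2031: [1, 3, 677, 2031]. For each d | 2031:
  d = 1: 𝟙(1) · μ(2031/1) = 1 · 1 = 1
  d = 3: 𝟙(3) · μ(2031/3) = 1 · -1 = -1
  d = 677: 𝟙(677) · μ(2031/677) = 1 · -1 = -1
  d = 2031: 𝟙(2031) · μ(2031/2031) = 1 · 1 = 1
Summing: (𝟙 * μ)(2031) = 1 + -1 + -1 + 1 = 0.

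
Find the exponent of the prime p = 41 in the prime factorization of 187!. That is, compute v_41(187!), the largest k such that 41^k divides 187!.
v_41(187!) = 4

Legendre's formula: v_p(n!) = Σ_{k ≥ 1} ⌊n / p^k⌋. For p = 41, n = 187, the terms are:
  ⌊187/41^1⌋ = ⌊187/41⌋ = 4
(the next term ⌊187/41^2⌋ = 0, terminating the sum). Summing: v_41(187!) = 4 = 4.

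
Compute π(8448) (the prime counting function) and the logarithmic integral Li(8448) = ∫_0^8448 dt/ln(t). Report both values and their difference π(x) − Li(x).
π(8448) = 1057;  Li(8448) ≈ 1076.11;  π(x) − Li(x) ≈ -19.11.

Direct count of primes ≤ 8448 gives π(8448) = 1057. Numerical evaluation of the logarithmic integral gives Li(8448) ≈ 1076.11. The difference π(x) − Li(x) ≈ -19.11 is typically negative for small/moderate x (Li(x) overestimates), though Littlewood's theorem shows this sign changes infinitely often.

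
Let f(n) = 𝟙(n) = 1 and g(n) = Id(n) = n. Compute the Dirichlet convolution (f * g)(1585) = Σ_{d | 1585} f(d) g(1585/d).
(𝟙 * Id)(1585) = 1908

Divisors of 1585: [1, 5, 317, 1585]. For each d | 1585:
  d = 1: 𝟙(1) · Id(1585/1) = 1 · 1585 = 1585
  d = 5: 𝟙(5) · Id(1585/5) = 1 · 317 = 317
  d = 317: 𝟙(317) · Id(1585/317) = 1 · 5 = 5
  d = 1585: 𝟙(1585) · Id(1585/1585) = 1 · 1 = 1
Summing: (𝟙 * Id)(1585) = 1585 + 317 + 5 + 1 = 1908.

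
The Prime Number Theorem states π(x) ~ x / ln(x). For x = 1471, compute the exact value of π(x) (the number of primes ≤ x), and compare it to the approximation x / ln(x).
π(1471) = 233;  x/ln(x) ≈ 201.68;  relative error ≈ 13.44%.

Directly count primes up to 1471: π(1471) = 233. The PNT approximation gives 1471/ln(1471) ≈ 1471/7.29370 ≈ 201.68. Relative error (π(x) − x/ln(x)) / π(x) ≈ 13.44%; the approximation is known to undercount slightly (Li(x) is a better estimate).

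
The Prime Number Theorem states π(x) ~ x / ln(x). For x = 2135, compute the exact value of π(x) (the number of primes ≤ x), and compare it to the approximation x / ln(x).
π(2135) = 321;  x/ln(x) ≈ 278.49;  relative error ≈ 13.24%.

Directly count primes up to 2135: π(2135) = 321. The PNT approximation gives 2135/ln(2135) ≈ 2135/7.66622 ≈ 278.49. Relative error (π(x) − x/ln(x)) / π(x) ≈ 13.24%; the approximation is known to undercount slightly (Li(x) is a better estimate).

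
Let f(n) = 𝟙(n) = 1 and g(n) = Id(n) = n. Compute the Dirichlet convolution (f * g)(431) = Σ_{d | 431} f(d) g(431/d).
(𝟙 * Id)(431) = 432

Divisors of 431: [1, 431]. For each d | 431:
  d = 1: 𝟙(1) · Id(431/1) = 1 · 431 = 431
  d = 431: 𝟙(431) · Id(431/431) = 1 · 1 = 1
Summing: (𝟙 * Id)(431) = 431 + 1 = 432.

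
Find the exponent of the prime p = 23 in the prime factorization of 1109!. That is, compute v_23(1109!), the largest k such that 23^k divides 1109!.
v_23(1109!) = 50

Legendre's formula: v_p(n!) = Σ_{k ≥ 1} ⌊n / p^k⌋. For p = 23, n = 1109, the terms are:
  ⌊1109/23^1⌋ = ⌊1109/23⌋ = 48
  ⌊1109/23^2⌋ = ⌊1109/529⌋ = 2
(the next term ⌊1109/23^3⌋ = 0, terminating the sum). Summing: v_23(1109!) = 48 + 2 = 50.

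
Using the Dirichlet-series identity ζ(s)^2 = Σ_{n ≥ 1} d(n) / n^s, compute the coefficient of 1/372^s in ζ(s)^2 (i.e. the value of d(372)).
d(372) = 12

ζ(s)^2 = (Σ 1/m^s)(Σ 1/k^s). The coefficient of 1/n^s in the product is the number of ordered pairs (m, k) with mk = n, which equals d(n). For n = 372, divisors are [1, 2, 3, 4, 6, 12, 31, 62, 93, 124, 186, 372], so d(372) = 12.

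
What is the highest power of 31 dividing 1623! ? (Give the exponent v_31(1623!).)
v_31(1623!) = 53

Legendre's formula: v_p(n!) = Σ_{k ≥ 1} ⌊n / p^k⌋. For p = 31, n = 1623, the terms are:
  ⌊1623/31^1⌋ = ⌊1623/31⌋ = 52
  ⌊1623/31^2⌋ = ⌊1623/961⌋ = 1
(the next term ⌊1623/31^3⌋ = 0, terminating the sum). Summing: v_31(1623!) = 52 + 1 = 53.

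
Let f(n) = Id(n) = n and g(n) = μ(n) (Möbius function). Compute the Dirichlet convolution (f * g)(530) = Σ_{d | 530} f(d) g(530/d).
(Id * μ)(530) = 208

Divisors of 530: [1, 2, 5, 10, 53, 106, 265, 530]. For each d | 530:
  d = 1: Id(1) · μ(530/1) = 1 · -1 = -1
  d = 2: Id(2) · μ(530/2) = 2 · 1 = 2
  d = 5: Id(5) · μ(530/5) = 5 · 1 = 5
  d = 10: Id(10) · μ(530/10) = 10 · -1 = -10
  d = 53: Id(53) · μ(530/53) = 53 · 1 = 53
  d = 106: Id(106) · μ(530/106) = 106 · -1 = -106
  d = 265: Id(265) · μ(530/265) = 265 · -1 = -265
  d = 530: Id(530) · μ(530/530) = 530 · 1 = 530
Summing: (Id * μ)(530) = -1 + 2 + 5 + -10 + 53 + -106 + -265 + 530 = 208.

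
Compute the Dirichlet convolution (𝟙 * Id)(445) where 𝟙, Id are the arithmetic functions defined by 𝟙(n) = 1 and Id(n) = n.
(𝟙 * Id)(445) = 540

Divisors of 445: [1, 5, 89, 445]. For each d | 445:
  d = 1: 𝟙(1) · Id(445/1) = 1 · 445 = 445
  d = 5: 𝟙(5) · Id(445/5) = 1 · 89 = 89
  d = 89: 𝟙(89) · Id(445/89) = 1 · 5 = 5
  d = 445: 𝟙(445) · Id(445/445) = 1 · 1 = 1
Summing: (𝟙 * Id)(445) = 445 + 89 + 5 + 1 = 540.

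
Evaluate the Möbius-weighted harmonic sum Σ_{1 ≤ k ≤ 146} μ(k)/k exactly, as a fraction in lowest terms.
Σ μ(k)/k = 66670440746206079837278951558338834430808994180477323/3338215550199730022503077710549980019122111551066811030

Values of μ(k) for 1 ≤ k ≤ 146: μ(1) = 1, μ(2) = -1, μ(3) = -1, μ(5) = -1, μ(6) = 1, μ(7) = -1, μ(10) = 1, μ(11) = -1, μ(13) = -1, μ(14) = 1, μ(15) = 1, μ(17) = -1, μ(19) = -1, μ(21) = 1, μ(22) = 1, μ(23) = -1, μ(26) = 1, μ(29) = -1, μ(30) = -1, μ(31) = -1, μ(33) = 1, μ(34) = 1, μ(35) = 1, μ(37) = -1, μ(38) = 1, μ(39) = 1, μ(41) = -1, μ(42) = -1, μ(43) = -1, μ(46) = 1, μ(47) = -1, μ(51) = 1, μ(53) = -1, μ(55) = 1, μ(57) = 1, μ(58) = 1, μ(59) = -1, μ(61) = -1, μ(62) = 1, μ(65) = 1, μ(66) = -1, μ(67) = -1, μ(69) = 1, μ(70) = -1, μ(71) = -1, μ(73) = -1, μ(74) = 1, μ(77) = 1, μ(78) = -1, μ(79) = -1, μ(82) = 1, μ(83) = -1, μ(85) = 1, μ(86) = 1, μ(87) = 1, μ(89) = -1, μ(91) = 1, μ(93) = 1, μ(94) = 1, μ(95) = 1, μ(97) = -1, μ(101) = -1, μ(102) = -1, μ(103) = -1, μ(105) = -1, μ(106) = 1, μ(107) = -1, μ(109) = -1, μ(110) = -1, μ(111) = 1, μ(113) = -1, μ(114) = -1, μ(115) = 1, μ(118) = 1, μ(119) = 1, μ(122) = 1, μ(123) = 1, μ(127) = -1, μ(129) = 1, μ(130) = -1, μ(131) = -1, μ(133) = 1, μ(134) = 1, μ(137) = -1, μ(138) = -1, μ(139) = -1, μ(141) = 1, μ(142) = 1, μ(143) = 1, μ(145) = 1, μ(146) = 1, with μ = 0 on non-squarefree integers. Summing μ(k)/k for k where μ(k) ≠ 0 gives 66670440746206079837278951558338834430808994180477323/3338215550199730022503077710549980019122111551066811030 ≈ 0.0200. (PNT ⟺ this sum → 0 as n → ∞.)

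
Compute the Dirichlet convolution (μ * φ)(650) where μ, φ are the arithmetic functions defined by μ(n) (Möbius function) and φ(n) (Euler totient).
(μ * φ)(650) = 0

Divisors of 650: [1, 2, 5, 10, 13, 25, 26, 50, 65, 130, 325, 650]. For each d | 650:
  d = 1: μ(1) · φ(650/1) = 1 · 240 = 240
  d = 2: μ(2) · φ(650/2) = -1 · 240 = -240
  d = 5: μ(5) · φ(650/5) = -1 · 48 = -48
  d = 10: μ(10) · φ(650/10) = 1 · 48 = 48
  d = 13: μ(13) · φ(650/13) = -1 · 20 = -20
  d = 25: μ(25) · φ(650/25) = 0 · 12 = 0
  d = 26: μ(26) · φ(650/26) = 1 · 20 = 20
  d = 50: μ(50) · φ(650/50) = 0 · 12 = 0
  d = 65: μ(65) · φ(650/65) = 1 · 4 = 4
  d = 130: μ(130) · φ(650/130) = -1 · 4 = -4
  d = 325: μ(325) · φ(650/325) = 0 · 1 = 0
  d = 650: μ(650) · φ(650/650) = 0 · 1 = 0
Summing: (μ * φ)(650) = 240 + -240 + -48 + 48 + -20 + 0 + 20 + 0 + 4 + -4 + 0 + 0 = 0.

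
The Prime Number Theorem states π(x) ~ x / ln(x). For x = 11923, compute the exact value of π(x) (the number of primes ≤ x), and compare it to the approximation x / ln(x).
π(11923) = 1428;  x/ln(x) ≈ 1270.27;  relative error ≈ 11.05%.

Directly count primes up to 11923: π(11923) = 1428. The PNT approximation gives 11923/ln(11923) ≈ 11923/9.38622 ≈ 1270.27. Relative error (π(x) − x/ln(x)) / π(x) ≈ 11.05%; the approximation is known to undercount slightly (Li(x) is a better estimate).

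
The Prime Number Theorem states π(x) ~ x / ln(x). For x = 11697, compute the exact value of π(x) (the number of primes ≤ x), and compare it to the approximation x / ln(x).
π(11697) = 1403;  x/ln(x) ≈ 1248.73;  relative error ≈ 11.00%.

Directly count primes up to 11697: π(11697) = 1403. The PNT approximation gives 11697/ln(11697) ≈ 11697/9.36709 ≈ 1248.73. Relative error (π(x) − x/ln(x)) / π(x) ≈ 11.00%; the approximation is known to undercount slightly (Li(x) is a better estimate).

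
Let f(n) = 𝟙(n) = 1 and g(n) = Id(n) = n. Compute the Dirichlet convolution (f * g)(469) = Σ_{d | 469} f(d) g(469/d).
(𝟙 * Id)(469) = 544

Divisors of 469: [1, 7, 67, 469]. For each d | 469:
  d = 1: 𝟙(1) · Id(469/1) = 1 · 469 = 469
  d = 7: 𝟙(7) · Id(469/7) = 1 · 67 = 67
  d = 67: 𝟙(67) · Id(469/67) = 1 · 7 = 7
  d = 469: 𝟙(469) · Id(469/469) = 1 · 1 = 1
Summing: (𝟙 * Id)(469) = 469 + 67 + 7 + 1 = 544.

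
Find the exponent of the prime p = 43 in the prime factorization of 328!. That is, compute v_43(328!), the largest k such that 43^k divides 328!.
v_43(328!) = 7

Legendre's formula: v_p(n!) = Σ_{k ≥ 1} ⌊n / p^k⌋. For p = 43, n = 328, the terms are:
  ⌊328/43^1⌋ = ⌊328/43⌋ = 7
(the next term ⌊328/43^2⌋ = 0, terminating the sum). Summing: v_43(328!) = 7 = 7.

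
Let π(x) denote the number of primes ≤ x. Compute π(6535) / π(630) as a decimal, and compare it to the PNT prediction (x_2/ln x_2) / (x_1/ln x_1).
π(6535)/π(630) = 844/114 ≈ 7.4035;  PNT prediction ≈ 7.6109.

π(630) = 114 and π(6535) = 844, so π(6535)/π(630) ≈ 7.4035. The PNT-predicted ratio is (6535/ln(6535)) / (630/ln(630)) ≈ 7.6109. The two agree to within a few percent, as expected.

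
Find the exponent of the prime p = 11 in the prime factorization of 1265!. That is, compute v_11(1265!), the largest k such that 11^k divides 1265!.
v_11(1265!) = 125

Legendre's formula: v_p(n!) = Σ_{k ≥ 1} ⌊n / p^k⌋. For p = 11, n = 1265, the terms are:
  ⌊1265/11^1⌋ = ⌊1265/11⌋ = 115
  ⌊1265/11^2⌋ = ⌊1265/121⌋ = 10
(the next term ⌊1265/11^3⌋ = 0, terminating the sum). Summing: v_11(1265!) = 115 + 10 = 125.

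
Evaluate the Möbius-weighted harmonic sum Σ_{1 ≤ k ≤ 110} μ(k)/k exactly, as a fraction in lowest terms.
Σ μ(k)/k = -346111831248675463001253659043942735029097/13320714134183568389441721993907990936904630

Values of μ(k) for 1 ≤ k ≤ 110: μ(1) = 1, μ(2) = -1, μ(3) = -1, μ(5) = -1, μ(6) = 1, μ(7) = -1, μ(10) = 1, μ(11) = -1, μ(13) = -1, μ(14) = 1, μ(15) = 1, μ(17) = -1, μ(19) = -1, μ(21) = 1, μ(22) = 1, μ(23) = -1, μ(26) = 1, μ(29) = -1, μ(30) = -1, μ(31) = -1, μ(33) = 1, μ(34) = 1, μ(35) = 1, μ(37) = -1, μ(38) = 1, μ(39) = 1, μ(41) = -1, μ(42) = -1, μ(43) = -1, μ(46) = 1, μ(47) = -1, μ(51) = 1, μ(53) = -1, μ(55) = 1, μ(57) = 1, μ(58) = 1, μ(59) = -1, μ(61) = -1, μ(62) = 1, μ(65) = 1, μ(66) = -1, μ(67) = -1, μ(69) = 1, μ(70) = -1, μ(71) = -1, μ(73) = -1, μ(74) = 1, μ(77) = 1, μ(78) = -1, μ(79) = -1, μ(82) = 1, μ(83) = -1, μ(85) = 1, μ(86) = 1, μ(87) = 1, μ(89) = -1, μ(91) = 1, μ(93) = 1, μ(94) = 1, μ(95) = 1, μ(97) = -1, μ(101) = -1, μ(102) = -1, μ(103) = -1, μ(105) = -1, μ(106) = 1, μ(107) = -1, μ(109) = -1, μ(110) = -1, with μ = 0 on non-squarefree integers. Summing μ(k)/k for k where μ(k) ≠ 0 gives -346111831248675463001253659043942735029097/13320714134183568389441721993907990936904630 ≈ -0.0260. (PNT ⟺ this sum → 0 as n → ∞.)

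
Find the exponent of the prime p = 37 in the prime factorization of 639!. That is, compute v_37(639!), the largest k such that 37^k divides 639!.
v_37(639!) = 17

Legendre's formula: v_p(n!) = Σ_{k ≥ 1} ⌊n / p^k⌋. For p = 37, n = 639, the terms are:
  ⌊639/37^1⌋ = ⌊639/37⌋ = 17
(the next term ⌊639/37^2⌋ = 0, terminating the sum). Summing: v_37(639!) = 17 = 17.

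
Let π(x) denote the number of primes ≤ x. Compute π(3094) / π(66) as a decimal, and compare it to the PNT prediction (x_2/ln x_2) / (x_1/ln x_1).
π(3094)/π(66) = 442/18 ≈ 24.5556;  PNT prediction ≈ 24.4370.

π(66) = 18 and π(3094) = 442, so π(3094)/π(66) ≈ 24.5556. The PNT-predicted ratio is (3094/ln(3094)) / (66/ln(66)) ≈ 24.4370. The two agree to within a few percent, as expected.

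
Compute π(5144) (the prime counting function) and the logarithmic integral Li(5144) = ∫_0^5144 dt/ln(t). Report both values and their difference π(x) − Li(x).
π(5144) = 685;  Li(5144) ≈ 701.16;  π(x) − Li(x) ≈ -16.16.

Direct count of primes ≤ 5144 gives π(5144) = 685. Numerical evaluation of the logarithmic integral gives Li(5144) ≈ 701.16. The difference π(x) − Li(x) ≈ -16.16 is typically negative for small/moderate x (Li(x) overestimates), though Littlewood's theorem shows this sign changes infinitely often.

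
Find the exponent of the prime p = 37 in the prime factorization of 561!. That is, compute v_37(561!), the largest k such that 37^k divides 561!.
v_37(561!) = 15

Legendre's formula: v_p(n!) = Σ_{k ≥ 1} ⌊n / p^k⌋. For p = 37, n = 561, the terms are:
  ⌊561/37^1⌋ = ⌊561/37⌋ = 15
(the next term ⌊561/37^2⌋ = 0, terminating the sum). Summing: v_37(561!) = 15 = 15.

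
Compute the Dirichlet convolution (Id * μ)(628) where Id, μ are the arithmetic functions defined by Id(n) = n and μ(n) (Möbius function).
(Id * μ)(628) = 312

Divisors of 628: [1, 2, 4, 157, 314, 628]. For each d | 628:
  d = 1: Id(1) · μ(628/1) = 1 · 0 = 0
  d = 2: Id(2) · μ(628/2) = 2 · 1 = 2
  d = 4: Id(4) · μ(628/4) = 4 · -1 = -4
  d = 157: Id(157) · μ(628/157) = 157 · 0 = 0
  d = 314: Id(314) · μ(628/314) = 314 · -1 = -314
  d = 628: Id(628) · μ(628/628) = 628 · 1 = 628
Summing: (Id * μ)(628) = 0 + 2 + -4 + 0 + -314 + 628 = 312.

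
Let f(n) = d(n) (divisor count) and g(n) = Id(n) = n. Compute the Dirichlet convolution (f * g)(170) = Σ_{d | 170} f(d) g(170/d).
(d * Id)(170) = 532

Divisors of 170: [1, 2, 5, 10, 17, 34, 85, 170]. For each d | 170:
  d = 1: d(1) · Id(170/1) = 1 · 170 = 170
  d = 2: d(2) · Id(170/2) = 2 · 85 = 170
  d = 5: d(5) · Id(170/5) = 2 · 34 = 68
  d = 10: d(10) · Id(170/10) = 4 · 17 = 68
  d = 17: d(17) · Id(170/17) = 2 · 10 = 20
  d = 34: d(34) · Id(170/34) = 4 · 5 = 20
  d = 85: d(85) · Id(170/85) = 4 · 2 = 8
  d = 170: d(170) · Id(170/170) = 8 · 1 = 8
Summing: (d * Id)(170) = 170 + 170 + 68 + 68 + 20 + 20 + 8 + 8 = 532.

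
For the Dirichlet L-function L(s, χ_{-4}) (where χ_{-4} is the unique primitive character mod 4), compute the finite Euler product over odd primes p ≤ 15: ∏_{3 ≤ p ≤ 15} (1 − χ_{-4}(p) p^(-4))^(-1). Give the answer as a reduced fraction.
∏ = 12412162137375/12550936856576

The odd primes p ≤ 15 are [3, 5, 7, 11, 13]. For each, χ(p) = 1 if p ≡ 1 mod 4, χ(p) = −1 if p ≡ 3 mod 4. Taking (1 − χ(p)/p^4)^(-1) = p^4/(p^4 − χ(p)): (1 − (-1)/3^4)^(-1) · (1 − (1)/5^4)^(-1) · (1 − (-1)/7^4)^(-1) · (1 − (-1)/11^4)^(-1) · (1 − (1)/13^4)^(-1) = 12412162137375/12550936856576.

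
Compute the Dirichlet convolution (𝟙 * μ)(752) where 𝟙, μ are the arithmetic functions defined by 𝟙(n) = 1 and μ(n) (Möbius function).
(𝟙 * μ)(752) = 0

Divisors of 752: [1, 2, 4, 8, 16, 47, 94, 188, 376, 752]. For each d | 752:
  d = 1: 𝟙(1) · μ(752/1) = 1 · 0 = 0
  d = 2: 𝟙(2) · μ(752/2) = 1 · 0 = 0
  d = 4: 𝟙(4) · μ(752/4) = 1 · 0 = 0
  d = 8: 𝟙(8) · μ(752/8) = 1 · 1 = 1
  d = 16: 𝟙(16) · μ(752/16) = 1 · -1 = -1
  d = 47: 𝟙(47) · μ(752/47) = 1 · 0 = 0
  d = 94: 𝟙(94) · μ(752/94) = 1 · 0 = 0
  d = 188: 𝟙(188) · μ(752/188) = 1 · 0 = 0
  d = 376: 𝟙(376) · μ(752/376) = 1 · -1 = -1
  d = 752: 𝟙(752) · μ(752/752) = 1 · 1 = 1
Summing: (𝟙 * μ)(752) = 0 + 0 + 0 + 1 + -1 + 0 + 0 + 0 + -1 + 1 = 0.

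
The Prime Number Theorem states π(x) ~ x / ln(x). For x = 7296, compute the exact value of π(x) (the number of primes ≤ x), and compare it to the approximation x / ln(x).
π(7296) = 929;  x/ln(x) ≈ 820.23;  relative error ≈ 11.71%.

Directly count primes up to 7296: π(7296) = 929. The PNT approximation gives 7296/ln(7296) ≈ 7296/8.89508 ≈ 820.23. Relative error (π(x) − x/ln(x)) / π(x) ≈ 11.71%; the approximation is known to undercount slightly (Li(x) is a better estimate).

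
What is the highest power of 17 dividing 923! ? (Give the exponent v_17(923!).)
v_17(923!) = 57

Legendre's formula: v_p(n!) = Σ_{k ≥ 1} ⌊n / p^k⌋. For p = 17, n = 923, the terms are:
  ⌊923/17^1⌋ = ⌊923/17⌋ = 54
  ⌊923/17^2⌋ = ⌊923/289⌋ = 3
(the next term ⌊923/17^3⌋ = 0, terminating the sum). Summing: v_17(923!) = 54 + 3 = 57.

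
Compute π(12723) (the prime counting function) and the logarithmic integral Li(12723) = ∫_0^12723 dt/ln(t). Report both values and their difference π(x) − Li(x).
π(12723) = 1519;  Li(12723) ≈ 1537.83;  π(x) − Li(x) ≈ -18.83.

Direct count of primes ≤ 12723 gives π(12723) = 1519. Numerical evaluation of the logarithmic integral gives Li(12723) ≈ 1537.83. The difference π(x) − Li(x) ≈ -18.83 is typically negative for small/moderate x (Li(x) overestimates), though Littlewood's theorem shows this sign changes infinitely often.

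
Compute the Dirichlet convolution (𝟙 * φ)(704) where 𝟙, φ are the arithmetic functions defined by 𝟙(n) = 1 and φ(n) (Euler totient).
(𝟙 * φ)(704) = 704

Divisors of 704: [1, 2, 4, 8, 11, 16, 22, 32, 44, 64, 88, 176, 352, 704]. For each d | 704:
  d = 1: 𝟙(1) · φ(704/1) = 1 · 320 = 320
  d = 2: 𝟙(2) · φ(704/2) = 1 · 160 = 160
  d = 4: 𝟙(4) · φ(704/4) = 1 · 80 = 80
  d = 8: 𝟙(8) · φ(704/8) = 1 · 40 = 40
  d = 11: 𝟙(11) · φ(704/11) = 1 · 32 = 32
  d = 16: 𝟙(16) · φ(704/16) = 1 · 20 = 20
  d = 22: 𝟙(22) · φ(704/22) = 1 · 16 = 16
  d = 32: 𝟙(32) · φ(704/32) = 1 · 10 = 10
  d = 44: 𝟙(44) · φ(704/44) = 1 · 8 = 8
  d = 64: 𝟙(64) · φ(704/64) = 1 · 10 = 10
  d = 88: 𝟙(88) · φ(704/88) = 1 · 4 = 4
  d = 176: 𝟙(176) · φ(704/176) = 1 · 2 = 2
  d = 352: 𝟙(352) · φ(704/352) = 1 · 1 = 1
  d = 704: 𝟙(704) · φ(704/704) = 1 · 1 = 1
Summing: (𝟙 * φ)(704) = 320 + 160 + 80 + 40 + 32 + 20 + 16 + 10 + 8 + 10 + 4 + 2 + 1 + 1 = 704.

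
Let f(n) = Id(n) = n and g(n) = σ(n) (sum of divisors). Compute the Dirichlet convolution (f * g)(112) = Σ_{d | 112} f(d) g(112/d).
(Id * σ)(112) = 1935

Divisors of 112: [1, 2, 4, 7, 8, 14, 16, 28, 56, 112]. For each d | 112:
  d = 1: Id(1) · σ(112/1) = 1 · 248 = 248
  d = 2: Id(2) · σ(112/2) = 2 · 120 = 240
  d = 4: Id(4) · σ(112/4) = 4 · 56 = 224
  d = 7: Id(7) · σ(112/7) = 7 · 31 = 217
  d = 8: Id(8) · σ(112/8) = 8 · 24 = 192
  d = 14: Id(14) · σ(112/14) = 14 · 15 = 210
  d = 16: Id(16) · σ(112/16) = 16 · 8 = 128
  d = 28: Id(28) · σ(112/28) = 28 · 7 = 196
  d = 56: Id(56) · σ(112/56) = 56 · 3 = 168
  d = 112: Id(112) · σ(112/112) = 112 · 1 = 112
Summing: (Id * σ)(112) = 248 + 240 + 224 + 217 + 192 + 210 + 128 + 196 + 168 + 112 = 1935.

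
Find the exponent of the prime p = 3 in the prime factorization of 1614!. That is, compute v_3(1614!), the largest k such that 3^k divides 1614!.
v_3(1614!) = 803

Legendre's formula: v_p(n!) = Σ_{k ≥ 1} ⌊n / p^k⌋. For p = 3, n = 1614, the terms are:
  ⌊1614/3^1⌋ = ⌊1614/3⌋ = 538
  ⌊1614/3^2⌋ = ⌊1614/9⌋ = 179
  ⌊1614/3^3⌋ = ⌊1614/27⌋ = 59
  ⌊1614/3^4⌋ = ⌊1614/81⌋ = 19
  ⌊1614/3^5⌋ = ⌊1614/243⌋ = 6
  ⌊1614/3^6⌋ = ⌊1614/729⌋ = 2
(the next term ⌊1614/3^7⌋ = 0, terminating the sum). Summing: v_3(1614!) = 538 + 179 + 59 + 19 + 6 + 2 = 803.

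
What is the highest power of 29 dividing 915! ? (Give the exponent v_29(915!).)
v_29(915!) = 32

Legendre's formula: v_p(n!) = Σ_{k ≥ 1} ⌊n / p^k⌋. For p = 29, n = 915, the terms are:
  ⌊915/29^1⌋ = ⌊915/29⌋ = 31
  ⌊915/29^2⌋ = ⌊915/841⌋ = 1
(the next term ⌊915/29^3⌋ = 0, terminating the sum). Summing: v_29(915!) = 31 + 1 = 32.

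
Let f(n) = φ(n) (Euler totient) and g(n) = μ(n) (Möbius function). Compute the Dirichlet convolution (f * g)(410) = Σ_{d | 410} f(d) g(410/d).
(φ * μ)(410) = 0

Divisors of 410: [1, 2, 5, 10, 41, 82, 205, 410]. For each d | 410:
  d = 1: φ(1) · μ(410/1) = 1 · -1 = -1
  d = 2: φ(2) · μ(410/2) = 1 · 1 = 1
  d = 5: φ(5) · μ(410/5) = 4 · 1 = 4
  d = 10: φ(10) · μ(410/10) = 4 · -1 = -4
  d = 41: φ(41) · μ(410/41) = 40 · 1 = 40
  d = 82: φ(82) · μ(410/82) = 40 · -1 = -40
  d = 205: φ(205) · μ(410/205) = 160 · -1 = -160
  d = 410: φ(410) · μ(410/410) = 160 · 1 = 160
Summing: (φ * μ)(410) = -1 + 1 + 4 + -4 + 40 + -40 + -160 + 160 = 0.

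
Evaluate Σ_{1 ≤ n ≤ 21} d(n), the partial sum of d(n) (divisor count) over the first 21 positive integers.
Σ_{n ≤ 21} d(n) = 70

Compute d(n) for each 1 ≤ n ≤ 21: d(1) = 1, d(2) = 2, d(3) = 2, d(4) = 3, d(5) = 2, d(6) = 4, d(7) = 2, d(8) = 4, d(9) = 3, d(10) = 4, d(11) = 2, d(12) = 6, d(13) = 2, d(14) = 4, d(15) = 4, d(16) = 5, d(17) = 2, d(18) = 6, d(19) = 2, d(20) = 6, d(21) = 4. Summing all 21 values: 70. (Dirichlet's divisor formula: Σ_{n ≤ x} d(n) = x ln(x) + (2γ − 1) x + O(√x). For x = 21, the asymptotic estimate is ≈ 67.18.)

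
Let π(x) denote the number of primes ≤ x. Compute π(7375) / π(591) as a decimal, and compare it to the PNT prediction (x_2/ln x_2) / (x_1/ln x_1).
π(7375)/π(591) = 938/107 ≈ 8.7664;  PNT prediction ≈ 8.9422.

π(591) = 107 and π(7375) = 938, so π(7375)/π(591) ≈ 8.7664. The PNT-predicted ratio is (7375/ln(7375)) / (591/ln(591)) ≈ 8.9422. The two agree to within a few percent, as expected.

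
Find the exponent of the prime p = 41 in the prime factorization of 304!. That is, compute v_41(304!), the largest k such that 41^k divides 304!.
v_41(304!) = 7

Legendre's formula: v_p(n!) = Σ_{k ≥ 1} ⌊n / p^k⌋. For p = 41, n = 304, the terms are:
  ⌊304/41^1⌋ = ⌊304/41⌋ = 7
(the next term ⌊304/41^2⌋ = 0, terminating the sum). Summing: v_41(304!) = 7 = 7.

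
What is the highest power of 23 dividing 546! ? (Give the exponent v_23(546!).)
v_23(546!) = 24

Legendre's formula: v_p(n!) = Σ_{k ≥ 1} ⌊n / p^k⌋. For p = 23, n = 546, the terms are:
  ⌊546/23^1⌋ = ⌊546/23⌋ = 23
  ⌊546/23^2⌋ = ⌊546/529⌋ = 1
(the next term ⌊546/23^3⌋ = 0, terminating the sum). Summing: v_23(546!) = 23 + 1 = 24.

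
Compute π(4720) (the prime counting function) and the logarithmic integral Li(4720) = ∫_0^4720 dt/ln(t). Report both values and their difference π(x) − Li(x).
π(4720) = 635;  Li(4720) ≈ 651.30;  π(x) − Li(x) ≈ -16.30.

Direct count of primes ≤ 4720 gives π(4720) = 635. Numerical evaluation of the logarithmic integral gives Li(4720) ≈ 651.30. The difference π(x) − Li(x) ≈ -16.30 is typically negative for small/moderate x (Li(x) overestimates), though Littlewood's theorem shows this sign changes infinitely often.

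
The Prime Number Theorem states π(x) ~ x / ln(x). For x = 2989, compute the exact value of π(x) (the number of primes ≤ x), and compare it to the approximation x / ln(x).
π(2989) = 429;  x/ln(x) ≈ 373.50;  relative error ≈ 12.94%.

Directly count primes up to 2989: π(2989) = 429. The PNT approximation gives 2989/ln(2989) ≈ 2989/8.00269 ≈ 373.50. Relative error (π(x) − x/ln(x)) / π(x) ≈ 12.94%; the approximation is known to undercount slightly (Li(x) is a better estimate).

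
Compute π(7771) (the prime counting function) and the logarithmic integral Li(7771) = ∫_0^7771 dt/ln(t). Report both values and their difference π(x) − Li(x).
π(7771) = 985;  Li(7771) ≈ 1000.89;  π(x) − Li(x) ≈ -15.89.

Direct count of primes ≤ 7771 gives π(7771) = 985. Numerical evaluation of the logarithmic integral gives Li(7771) ≈ 1000.89. The difference π(x) − Li(x) ≈ -15.89 is typically negative for small/moderate x (Li(x) overestimates), though Littlewood's theorem shows this sign changes infinitely often.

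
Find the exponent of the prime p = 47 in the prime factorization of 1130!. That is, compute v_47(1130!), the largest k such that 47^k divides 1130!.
v_47(1130!) = 24

Legendre's formula: v_p(n!) = Σ_{k ≥ 1} ⌊n / p^k⌋. For p = 47, n = 1130, the terms are:
  ⌊1130/47^1⌋ = ⌊1130/47⌋ = 24
(the next term ⌊1130/47^2⌋ = 0, terminating the sum). Summing: v_47(1130!) = 24 = 24.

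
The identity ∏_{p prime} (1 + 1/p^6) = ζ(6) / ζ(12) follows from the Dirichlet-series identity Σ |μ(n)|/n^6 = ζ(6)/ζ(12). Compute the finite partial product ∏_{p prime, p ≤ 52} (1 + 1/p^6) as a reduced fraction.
∏ = 862155056480201047883460386910418315829132841121015872043175453729006428800800000/847666095717512475523225986389496867701830685289319692004055511811488189213173229

The primes p ≤ 52 are [2, 3, 5, 7, 11, 13, 17, 19, 23, 29, 31, 37, 41, 43, 47]. For each, (1 + 1/p^6) = (p^6 + 1)/p^6. Multiplying these fractions over p ∈ [2, 3, 5, 7, 11, 13, 17, 19, 23, 29, 31, 37, 41, 43, 47] gives 862155056480201047883460386910418315829132841121015872043175453729006428800800000/847666095717512475523225986389496867701830685289319692004055511811488189213173229. (In the limit P → ∞ this tends to ζ(6)/ζ(12).)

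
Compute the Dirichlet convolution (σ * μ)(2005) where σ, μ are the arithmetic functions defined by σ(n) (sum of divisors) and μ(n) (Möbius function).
(σ * μ)(2005) = 2005

Divisors of 2005: [1, 5, 401, 2005]. For each d | 2005:
  d = 1: σ(1) · μ(2005/1) = 1 · 1 = 1
  d = 5: σ(5) · μ(2005/5) = 6 · -1 = -6
  d = 401: σ(401) · μ(2005/401) = 402 · -1 = -402
  d = 2005: σ(2005) · μ(2005/2005) = 2412 · 1 = 2412
Summing: (σ * μ)(2005) = 1 + -6 + -402 + 2412 = 2005.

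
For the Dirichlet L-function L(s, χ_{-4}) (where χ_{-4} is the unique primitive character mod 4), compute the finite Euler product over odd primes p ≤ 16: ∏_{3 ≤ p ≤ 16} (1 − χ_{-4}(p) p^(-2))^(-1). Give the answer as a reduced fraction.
∏ = 143143/156160

The odd primes p ≤ 16 are [3, 5, 7, 11, 13]. For each, χ(p) = 1 if p ≡ 1 mod 4, χ(p) = −1 if p ≡ 3 mod 4. Taking (1 − χ(p)/p^2)^(-1) = p^2/(p^2 − χ(p)): (1 − (-1)/3^2)^(-1) · (1 − (1)/5^2)^(-1) · (1 − (-1)/7^2)^(-1) · (1 − (-1)/11^2)^(-1) · (1 − (1)/13^2)^(-1) = 143143/156160.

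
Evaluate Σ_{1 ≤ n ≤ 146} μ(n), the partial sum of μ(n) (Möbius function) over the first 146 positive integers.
Σ_{n ≤ 146} μ(n) = 1

Compute μ(n) for each 1 ≤ n ≤ 146: μ(1) = 1, μ(2) = -1, μ(3) = -1, μ(4) = 0, μ(5) = -1, μ(6) = 1, μ(7) = -1, μ(8) = 0, μ(9) = 0, μ(10) = 1, μ(11) = -1, μ(12) = 0, μ(13) = -1, μ(14) = 1, μ(15) = 1, μ(16) = 0, μ(17) = -1, μ(18) = 0, μ(19) = -1, μ(20) = 0, μ(21) = 1, μ(22) = 1, μ(23) = -1, μ(24) = 0, μ(25) = 0, μ(26) = 1, μ(27) = 0, μ(28) = 0, μ(29) = -1, μ(30) = -1, μ(31) = -1, μ(32) = 0, μ(33) = 1, μ(34) = 1, μ(35) = 1, μ(36) = 0, μ(37) = -1, μ(38) = 1, μ(39) = 1, μ(40) = 0, μ(41) = -1, μ(42) = -1, μ(43) = -1, μ(44) = 0, μ(45) = 0, μ(46) = 1, μ(47) = -1, μ(48) = 0, μ(49) = 0, μ(50) = 0, μ(51) = 1, μ(52) = 0, μ(53) = -1, μ(54) = 0, μ(55) = 1, μ(56) = 0, μ(57) = 1, μ(58) = 1, μ(59) = -1, μ(60) = 0, μ(61) = -1, μ(62) = 1, μ(63) = 0, μ(64) = 0, μ(65) = 1, μ(66) = -1, μ(67) = -1, μ(68) = 0, μ(69) = 1, μ(70) = -1, μ(71) = -1, μ(72) = 0, μ(73) = -1, μ(74) = 1, μ(75) = 0, μ(76) = 0, μ(77) = 1, μ(78) = -1, μ(79) = -1, μ(80) = 0, μ(81) = 0, μ(82) = 1, μ(83) = -1, μ(84) = 0, μ(85) = 1, μ(86) = 1, μ(87) = 1, μ(88) = 0, μ(89) = -1, μ(90) = 0, μ(91) = 1, μ(92) = 0, μ(93) = 1, μ(94) = 1, μ(95) = 1, μ(96) = 0, μ(97) = -1, μ(98) = 0, μ(99) = 0, μ(100) = 0, μ(101) = -1, μ(102) = -1, μ(103) = -1, μ(104) = 0, μ(105) = -1, μ(106) = 1, μ(107) = -1, μ(108) = 0, μ(109) = -1, μ(110) = -1, μ(111) = 1, μ(112) = 0, μ(113) = -1, μ(114) = -1, μ(115) = 1, μ(116) = 0, μ(117) = 0, μ(118) = 1, μ(119) = 1, μ(120) = 0, μ(121) = 0, μ(122) = 1, μ(123) = 1, μ(124) = 0, μ(125) = 0, μ(126) = 0, μ(127) = -1, μ(128) = 0, μ(129) = 1, μ(130) = -1, μ(131) = -1, μ(132) = 0, μ(133) = 1, μ(134) = 1, μ(135) = 0, μ(136) = 0, μ(137) = -1, μ(138) = -1, μ(139) = -1, μ(140) = 0, μ(141) = 1, μ(142) = 1, μ(143) = 1, μ(144) = 0, μ(145) = 1, μ(146) = 1. Summing all 146 values: 1. (Mertens function M(x) = Σ_{n ≤ x} μ(n); on average M(x) should be small (PNT ⟺ M(x) = o(x)).)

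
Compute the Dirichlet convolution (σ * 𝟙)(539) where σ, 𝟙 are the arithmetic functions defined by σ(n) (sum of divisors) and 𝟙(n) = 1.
(σ * 𝟙)(539) = 858

Divisors of 539: [1, 7, 11, 49, 77, 539]. For each d | 539:
  d = 1: σ(1) · 𝟙(539/1) = 1 · 1 = 1
  d = 7: σ(7) · 𝟙(539/7) = 8 · 1 = 8
  d = 11: σ(11) · 𝟙(539/11) = 12 · 1 = 12
  d = 49: σ(49) · 𝟙(539/49) = 57 · 1 = 57
  d = 77: σ(77) · 𝟙(539/77) = 96 · 1 = 96
  d = 539: σ(539) · 𝟙(539/539) = 684 · 1 = 684
Summing: (σ * 𝟙)(539) = 1 + 8 + 12 + 57 + 96 + 684 = 858.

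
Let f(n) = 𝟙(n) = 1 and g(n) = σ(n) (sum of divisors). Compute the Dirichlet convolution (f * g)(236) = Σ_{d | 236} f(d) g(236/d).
(𝟙 * σ)(236) = 671

Divisors of 236: [1, 2, 4, 59, 118, 236]. For each d | 236:
  d = 1: 𝟙(1) · σ(236/1) = 1 · 420 = 420
  d = 2: 𝟙(2) · σ(236/2) = 1 · 180 = 180
  d = 4: 𝟙(4) · σ(236/4) = 1 · 60 = 60
  d = 59: 𝟙(59) · σ(236/59) = 1 · 7 = 7
  d = 118: 𝟙(118) · σ(236/118) = 1 · 3 = 3
  d = 236: 𝟙(236) · σ(236/236) = 1 · 1 = 1
Summing: (𝟙 * σ)(236) = 420 + 180 + 60 + 7 + 3 + 1 = 671.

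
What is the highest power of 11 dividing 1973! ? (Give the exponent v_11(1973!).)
v_11(1973!) = 196

Legendre's formula: v_p(n!) = Σ_{k ≥ 1} ⌊n / p^k⌋. For p = 11, n = 1973, the terms are:
  ⌊1973/11^1⌋ = ⌊1973/11⌋ = 179
  ⌊1973/11^2⌋ = ⌊1973/121⌋ = 16
  ⌊1973/11^3⌋ = ⌊1973/1331⌋ = 1
(the next term ⌊1973/11^4⌋ = 0, terminating the sum). Summing: v_11(1973!) = 179 + 16 + 1 = 196.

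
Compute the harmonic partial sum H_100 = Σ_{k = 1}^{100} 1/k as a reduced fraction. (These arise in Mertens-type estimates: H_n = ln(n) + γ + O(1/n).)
H_100 = 14466636279520351160221518043104131447711/2788815009188499086581352357412492142272

Direct summation: H_100 = 1 + 1/2 + ... + 1/100. The least common denominator is lcm(1, ..., 100) = 69720375229712477164533808935312303556800; over this denominator the numerator is 69720375229712477164533808935312303556800 + 34860187614856238582266904467656151778400 + 23240125076570825721511269645104101185600 + 17430093807428119291133452233828075889200 + 13944075045942495432906761787062460711360 + 11620062538285412860755634822552050592800 + 9960053604244639594933401276473186222400 + 8715046903714059645566726116914037944600 + 7746708358856941907170423215034700395200 + 6972037522971247716453380893531230355680 + 6338215929973861560412164448664754868800 + 5810031269142706430377817411276025296400 + 5363105786900959781887216071947100273600 + 4980026802122319797466700638236593111200 + 4648025015314165144302253929020820237120 + 4357523451857029822783363058457018972300 + 4101198542924263362619635819724253150400 + 3873354179428470953585211607517350197600 + 3669493433142761956028095207121700187200 + 3486018761485623858226690446765615177840 + 3320017868081546531644467092157728740800 + 3169107964986930780206082224332377434400 + 3031320662161412050631904736317926241600 + 2905015634571353215188908705638012648200 + 2788815009188499086581352357412492142272 + 2681552893450479890943608035973550136800 + 2582236119618980635723474405011566798400 + 2490013401061159898733350319118296555600 + 2404150869990085419466683066734907019200 + 2324012507657082572151126964510410118560 + 2249044362248789585952703514042332372800 + 2178761725928514911391681529228509486150 + 2112738643324620520137388149554918289600 + 2050599271462131681309817909862126575200 + 1992010720848927918986680255294637244480 + 1936677089714235476792605803758675098800 + 1884334465667904788230643484738170366400 + 1834746716571380978014047603560850093600 + 1787701928966986593962405357315700091200 + 1743009380742811929113345223382807588920 + 1700496956822255540598385583788104964800 + 1660008934040773265822233546078864370400 + 1621404075109592492198460672914239617600 + 1584553982493465390103041112166188717200 + 1549341671771388381434084643006940079040 + 1515660331080706025315952368158963120800 + 1483412238930052705628378913517283054400 + 1452507817285676607594454352819006324100 + 1422864800606377084990485896639026603200 + 1394407504594249543290676178706246071136 + 1367066180974754454206545273241417716800 + 1340776446725239945471804017986775068400 + 1315478777919103342727052998779477425600 + 1291118059809490317861737202505783399200 + 1267643185994772312082432889732950973760 + 1245006700530579949366675159559148277800 + 1223164477714253985342698402373900062400 + 1202075434995042709733341533367453509600 + 1181701275079872494314132354835801755200 + 1162006253828541286075563482255205059280 + 1142956970978893068271046048119873828800 + 1124522181124394792976351757021166186400 + 1106672622693848843881489030719242913600 + 1089380862964257455695840764614254743075 + 1072621157380191956377443214389420054720 + 1056369321662310260068694074777459144800 + 1040602615368842942754235954258392590400 + 1025299635731065840654908954931063287600 + 1010440220720470683543968245439308747200 + 996005360424463959493340127647318622240 + 981977115911443340345546604722708500800 + 968338544857117738396302901879337549400 + 955073633283732563897723410072771281600 + 942167232833952394115321742369085183200 + 929605003062833028860450785804164047424 + 917373358285690489007023801780425046800 + 905459418567694508630309206952107838400 + 893850964483493296981202678657850045600 + 882536395312816166639668467535598779200 + 871504690371405964556672611691403794460 + 860745373206326878574491468337188932800 + 850248478411127770299192791894052482400 + 840004520839909363428118179943521729600 + 830004467020386632911116773039432185200 + 820239708584852672523927163944850630080 + 810702037554796246099230336457119808800 + 801383623330028473155561022244969006400 + 792276991246732695051520556083094358600 + 783375002581039069264424819497891051200 + 774670835885694190717042321503470039520 + 766157969557279968841030867421014324800 + 757830165540353012657976184079481560400 + 749681454082929861984234504680777457600 + 741706119465026352814189456758641527200 + 733898686628552391205619041424340037440 + 726253908642838303797227176409503162050 + 718766754945489455304472257065075294400 + 711432400303188542495242948319513301600 + 704246214441540173379129383184972763200 + 697203752297124771645338089353123035568 = 361665906988008779005537951077603286192775, so H_100 = 361665906988008779005537951077603286192775/69720375229712477164533808935312303556800; reducing by gcd(361665906988008779005537951077603286192775, 69720375229712477164533808935312303556800) = 25 gives 14466636279520351160221518043104131447711/2788815009188499086581352357412492142272 ≈ 5.18738. (The PNT-adjacent estimate ln(100) + γ ≈ 5.18239 matches within O(1/n).)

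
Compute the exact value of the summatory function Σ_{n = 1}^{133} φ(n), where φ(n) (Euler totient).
Σ_{n ≤ 133} φ(n) = 5432

Compute φ(n) for each 1 ≤ n ≤ 133: φ(1) = 1, φ(2) = 1, φ(3) = 2, φ(4) = 2, φ(5) = 4, φ(6) = 2, φ(7) = 6, φ(8) = 4, φ(9) = 6, φ(10) = 4, φ(11) = 10, φ(12) = 4, φ(13) = 12, φ(14) = 6, φ(15) = 8, φ(16) = 8, φ(17) = 16, φ(18) = 6, φ(19) = 18, φ(20) = 8, φ(21) = 12, φ(22) = 10, φ(23) = 22, φ(24) = 8, φ(25) = 20, φ(26) = 12, φ(27) = 18, φ(28) = 12, φ(29) = 28, φ(30) = 8, φ(31) = 30, φ(32) = 16, φ(33) = 20, φ(34) = 16, φ(35) = 24, φ(36) = 12, φ(37) = 36, φ(38) = 18, φ(39) = 24, φ(40) = 16, φ(41) = 40, φ(42) = 12, φ(43) = 42, φ(44) = 20, φ(45) = 24, φ(46) = 22, φ(47) = 46, φ(48) = 16, φ(49) = 42, φ(50) = 20, φ(51) = 32, φ(52) = 24, φ(53) = 52, φ(54) = 18, φ(55) = 40, φ(56) = 24, φ(57) = 36, φ(58) = 28, φ(59) = 58, φ(60) = 16, φ(61) = 60, φ(62) = 30, φ(63) = 36, φ(64) = 32, φ(65) = 48, φ(66) = 20, φ(67) = 66, φ(68) = 32, φ(69) = 44, φ(70) = 24, φ(71) = 70, φ(72) = 24, φ(73) = 72, φ(74) = 36, φ(75) = 40, φ(76) = 36, φ(77) = 60, φ(78) = 24, φ(79) = 78, φ(80) = 32, φ(81) = 54, φ(82) = 40, φ(83) = 82, φ(84) = 24, φ(85) = 64, φ(86) = 42, φ(87) = 56, φ(88) = 40, φ(89) = 88, φ(90) = 24, φ(91) = 72, φ(92) = 44, φ(93) = 60, φ(94) = 46, φ(95) = 72, φ(96) = 32, φ(97) = 96, φ(98) = 42, φ(99) = 60, φ(100) = 40, φ(101) = 100, φ(102) = 32, φ(103) = 102, φ(104) = 48, φ(105) = 48, φ(106) = 52, φ(107) = 106, φ(108) = 36, φ(109) = 108, φ(110) = 40, φ(111) = 72, φ(112) = 48, φ(113) = 112, φ(114) = 36, φ(115) = 88, φ(116) = 56, φ(117) = 72, φ(118) = 58, φ(119) = 96, φ(120) = 32, φ(121) = 110, φ(122) = 60, φ(123) = 80, φ(124) = 60, φ(125) = 100, φ(126) = 36, φ(127) = 126, φ(128) = 64, φ(129) = 84, φ(130) = 48, φ(131) = 130, φ(132) = 40, φ(133) = 108. Summing all 133 values: 5432. (Average order: Σ_{n ≤ x} φ(n) ~ (3/π²) x². For x = 133, (3/π²)·133² ≈ 5376.81.)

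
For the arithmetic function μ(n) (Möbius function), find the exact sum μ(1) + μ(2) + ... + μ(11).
Σ_{n ≤ 11} μ(n) = -2

Compute μ(n) for each 1 ≤ n ≤ 11: μ(1) = 1, μ(2) = -1, μ(3) = -1, μ(4) = 0, μ(5) = -1, μ(6) = 1, μ(7) = -1, μ(8) = 0, μ(9) = 0, μ(10) = 1, μ(11) = -1. Summing all 11 values: -2. (Mertens function M(x) = Σ_{n ≤ x} μ(n); on average M(x) should be small (PNT ⟺ M(x) = o(x)).)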